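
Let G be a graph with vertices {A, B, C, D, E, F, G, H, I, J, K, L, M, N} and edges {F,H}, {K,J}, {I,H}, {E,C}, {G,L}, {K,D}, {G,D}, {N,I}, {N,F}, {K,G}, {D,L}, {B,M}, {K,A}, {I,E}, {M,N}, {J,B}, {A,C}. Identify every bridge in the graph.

The edges on the cycle K-G-L-D-K are not bridges since each lies on that cycle.
Every edge lies on some cycle, so there are no bridges.

none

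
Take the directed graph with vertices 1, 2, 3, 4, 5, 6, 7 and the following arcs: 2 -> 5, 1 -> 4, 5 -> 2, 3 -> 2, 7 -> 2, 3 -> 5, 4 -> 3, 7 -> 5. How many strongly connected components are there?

{2, 5} are all mutually reachable — one SCC of size 2.
{7} is an SCC by itself.
{4} is an SCC by itself.
{3} is an SCC by itself.
{6} is an SCC by itself.
(and 1 more singleton SCC)
That gives 6 strongly connected components.

6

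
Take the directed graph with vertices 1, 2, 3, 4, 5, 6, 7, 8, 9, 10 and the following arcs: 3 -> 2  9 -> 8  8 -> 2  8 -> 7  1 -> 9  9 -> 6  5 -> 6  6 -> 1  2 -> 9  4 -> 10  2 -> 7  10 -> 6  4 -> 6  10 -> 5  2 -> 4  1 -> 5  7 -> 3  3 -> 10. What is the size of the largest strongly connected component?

10

{1, 2, 3, 4, 5, 6, 7, 8, 9, 10} are all mutually reachable — one SCC of size 10.
The largest has 10 vertices.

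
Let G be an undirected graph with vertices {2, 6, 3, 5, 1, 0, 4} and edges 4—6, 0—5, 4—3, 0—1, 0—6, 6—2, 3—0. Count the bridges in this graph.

3

The edges on the cycle 4-3-0-6-4 are not bridges since each lies on that cycle.
But removing 6—2 disconnects 6 from 2; removing 0—1 disconnects 0 from 1; removing 0—5 disconnects 0 from 5 — these are bridges.
That makes 3 bridges.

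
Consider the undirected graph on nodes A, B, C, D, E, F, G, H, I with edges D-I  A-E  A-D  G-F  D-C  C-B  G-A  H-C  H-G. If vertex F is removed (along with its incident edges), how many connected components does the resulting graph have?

1

With F gone, the remaining components are: {A, B, C, D, E, G, H, I}.
That is 1 component.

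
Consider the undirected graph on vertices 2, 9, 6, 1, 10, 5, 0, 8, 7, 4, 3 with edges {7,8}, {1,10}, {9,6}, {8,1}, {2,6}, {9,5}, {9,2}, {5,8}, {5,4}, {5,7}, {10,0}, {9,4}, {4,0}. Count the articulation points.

Removing 9 increases the component count from 2 to 3, so 9 is a cut vertex.
By contrast removing 8 leaves 2 components; it is not a cut vertex. No other vertex is a cut vertex either.

1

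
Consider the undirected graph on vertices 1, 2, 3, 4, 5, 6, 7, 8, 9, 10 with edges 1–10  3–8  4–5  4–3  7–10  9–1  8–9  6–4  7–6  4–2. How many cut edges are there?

2

The edges on the cycle 7-6-4-3-8-9-1-10-7 are not bridges since each lies on that cycle.
But removing 5–4 disconnects 5 from 4; removing 2–4 disconnects 2 from 4 — these are bridges.
That makes 2 bridges.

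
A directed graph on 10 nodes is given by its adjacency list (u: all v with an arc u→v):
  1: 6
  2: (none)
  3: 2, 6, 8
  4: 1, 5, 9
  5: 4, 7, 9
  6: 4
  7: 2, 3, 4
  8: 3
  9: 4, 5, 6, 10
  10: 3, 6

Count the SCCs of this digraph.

{1, 3, 4, 5, 6, 7, 8, 9, 10} are all mutually reachable — one SCC of size 9.
{2} is an SCC by itself.
That gives 2 strongly connected components.

2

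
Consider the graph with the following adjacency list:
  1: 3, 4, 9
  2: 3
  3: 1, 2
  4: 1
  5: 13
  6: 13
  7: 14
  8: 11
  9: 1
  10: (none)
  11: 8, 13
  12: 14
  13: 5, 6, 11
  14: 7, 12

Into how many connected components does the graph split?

4

10 is isolated — a component by itself.
Starting from 7 we can reach 7, 12, 14. That is one component of size 3.
Starting from 1 we can reach 1, 2, 3, 4, 9. That is one component of size 5.
Starting from 5 we can reach 5, 6, 8, 11, 13. That is one component of size 5.
Total: 4 components.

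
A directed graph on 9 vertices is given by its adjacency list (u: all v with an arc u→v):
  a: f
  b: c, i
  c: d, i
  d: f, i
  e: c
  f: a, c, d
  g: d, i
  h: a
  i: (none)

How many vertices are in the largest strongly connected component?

{a, c, d, f} are all mutually reachable — one SCC of size 4.
{h} is an SCC by itself.
{g} is an SCC by itself.
{e} is an SCC by itself.
{b} is an SCC by itself.
(and 1 more singleton SCC)
The largest has 4 vertices.

4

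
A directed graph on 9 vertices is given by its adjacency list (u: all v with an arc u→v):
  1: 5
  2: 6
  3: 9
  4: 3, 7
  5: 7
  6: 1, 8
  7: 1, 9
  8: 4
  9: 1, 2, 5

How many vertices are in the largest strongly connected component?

{1, 2, 3, 4, 5, 6, 7, 8, 9} are all mutually reachable — one SCC of size 9.
The largest has 9 vertices.

9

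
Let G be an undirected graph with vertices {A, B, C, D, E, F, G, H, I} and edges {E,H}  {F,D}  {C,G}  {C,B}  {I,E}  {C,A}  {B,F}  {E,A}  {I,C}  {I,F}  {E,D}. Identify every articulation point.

C, E

Removing C increases the component count from 1 to 2, so C is a cut vertex.
Removing E increases the component count from 1 to 2, so E is a cut vertex.
By contrast removing D leaves 1 component; it is not a cut vertex. No other vertex is a cut vertex either.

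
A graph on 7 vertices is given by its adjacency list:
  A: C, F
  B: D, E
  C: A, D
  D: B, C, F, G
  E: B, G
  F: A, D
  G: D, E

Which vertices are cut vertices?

D

Removing D increases the component count from 1 to 2, so D is a cut vertex.
By contrast removing G leaves 1 component; it is not a cut vertex. No other vertex is a cut vertex either.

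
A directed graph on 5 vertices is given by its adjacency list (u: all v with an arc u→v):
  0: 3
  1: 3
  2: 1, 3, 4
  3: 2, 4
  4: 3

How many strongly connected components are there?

2

{1, 2, 3, 4} are all mutually reachable — one SCC of size 4.
{0} is an SCC by itself.
That gives 2 strongly connected components.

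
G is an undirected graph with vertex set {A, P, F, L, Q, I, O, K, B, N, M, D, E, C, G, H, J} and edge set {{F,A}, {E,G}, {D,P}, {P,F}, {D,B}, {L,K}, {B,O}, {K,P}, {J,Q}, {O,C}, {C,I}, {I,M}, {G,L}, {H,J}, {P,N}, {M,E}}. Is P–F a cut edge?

Yes

Removing P–F leaves no path between P and F: the component count goes from 2 to 3. So it is a bridge.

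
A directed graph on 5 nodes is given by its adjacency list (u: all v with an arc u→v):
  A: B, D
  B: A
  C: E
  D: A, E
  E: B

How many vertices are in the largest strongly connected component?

4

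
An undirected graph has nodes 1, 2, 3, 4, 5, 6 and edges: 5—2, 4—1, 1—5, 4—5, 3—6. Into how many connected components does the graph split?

2

Starting from 3 we can reach 3, 6. That is one component of size 2.
Starting from 1 we can reach 1, 2, 4, 5. That is one component of size 4.
Total: 2 components.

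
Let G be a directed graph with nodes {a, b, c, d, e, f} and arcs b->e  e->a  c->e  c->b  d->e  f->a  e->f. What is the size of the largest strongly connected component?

{d} is an SCC by itself.
{e} is an SCC by itself.
{b} is an SCC by itself.
{a} is an SCC by itself.
{c} is an SCC by itself.
(and 1 more singleton SCC)
The largest has 1 vertex.

1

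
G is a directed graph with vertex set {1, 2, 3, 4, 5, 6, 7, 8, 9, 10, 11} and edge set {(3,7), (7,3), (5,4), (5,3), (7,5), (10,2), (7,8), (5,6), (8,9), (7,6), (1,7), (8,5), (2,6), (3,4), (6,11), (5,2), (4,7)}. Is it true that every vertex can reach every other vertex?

There is no directed path from 3 to 1, so the graph is not strongly connected.

No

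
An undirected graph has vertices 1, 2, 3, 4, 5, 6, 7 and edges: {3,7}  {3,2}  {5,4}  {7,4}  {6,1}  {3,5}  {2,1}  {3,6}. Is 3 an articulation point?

Yes

Deleting 3 raises the number of components from 1 to 2, so 3 is a cut vertex.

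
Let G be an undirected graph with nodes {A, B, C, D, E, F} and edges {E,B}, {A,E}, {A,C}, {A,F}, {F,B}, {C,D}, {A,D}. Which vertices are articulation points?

Removing A increases the component count from 1 to 2, so A is a cut vertex.
By contrast removing E leaves 1 component; it is not a cut vertex. No other vertex is a cut vertex either.

A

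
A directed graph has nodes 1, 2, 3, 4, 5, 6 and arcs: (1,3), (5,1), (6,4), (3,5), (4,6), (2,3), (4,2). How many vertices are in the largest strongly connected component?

3

{1, 3, 5} are all mutually reachable — one SCC of size 3.
{4, 6} are all mutually reachable — one SCC of size 2.
{2} is an SCC by itself.
The largest has 3 vertices.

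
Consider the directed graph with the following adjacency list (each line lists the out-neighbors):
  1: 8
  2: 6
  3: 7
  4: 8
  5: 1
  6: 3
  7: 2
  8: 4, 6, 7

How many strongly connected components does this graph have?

{2, 3, 6, 7} are all mutually reachable — one SCC of size 4.
{4, 8} are all mutually reachable — one SCC of size 2.
{1} is an SCC by itself.
{5} is an SCC by itself.
That gives 4 strongly connected components.

4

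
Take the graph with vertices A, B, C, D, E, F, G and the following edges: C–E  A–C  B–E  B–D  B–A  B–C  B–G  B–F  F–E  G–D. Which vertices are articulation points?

Removing B increases the component count from 1 to 2, so B is a cut vertex.
By contrast removing G leaves 1 component; it is not a cut vertex. No other vertex is a cut vertex either.

B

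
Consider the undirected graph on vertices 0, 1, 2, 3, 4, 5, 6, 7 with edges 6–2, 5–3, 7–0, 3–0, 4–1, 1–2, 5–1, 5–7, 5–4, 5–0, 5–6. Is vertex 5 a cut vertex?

Yes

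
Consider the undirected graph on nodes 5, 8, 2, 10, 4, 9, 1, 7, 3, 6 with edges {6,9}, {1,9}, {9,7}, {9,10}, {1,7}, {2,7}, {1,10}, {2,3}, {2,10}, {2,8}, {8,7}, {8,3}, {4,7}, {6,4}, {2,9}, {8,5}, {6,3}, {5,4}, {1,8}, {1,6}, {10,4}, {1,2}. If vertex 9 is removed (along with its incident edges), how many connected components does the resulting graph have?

1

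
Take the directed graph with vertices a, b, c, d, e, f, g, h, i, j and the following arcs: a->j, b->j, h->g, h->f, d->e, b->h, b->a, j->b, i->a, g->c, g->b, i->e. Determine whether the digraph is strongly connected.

No

There is no directed path from j to e, so the graph is not strongly connected.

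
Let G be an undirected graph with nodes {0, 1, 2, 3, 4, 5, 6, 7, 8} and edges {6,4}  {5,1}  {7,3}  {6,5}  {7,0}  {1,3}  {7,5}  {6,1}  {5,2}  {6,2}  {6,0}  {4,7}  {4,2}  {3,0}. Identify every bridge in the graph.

The edges on the cycle 6-4-7-5-6 are not bridges since each lies on that cycle.
Every edge lies on some cycle, so there are no bridges.

none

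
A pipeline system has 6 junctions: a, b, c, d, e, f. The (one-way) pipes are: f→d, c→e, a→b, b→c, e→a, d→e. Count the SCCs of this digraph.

3

{a, b, c, e} are all mutually reachable — one SCC of size 4.
{f} is an SCC by itself.
{d} is an SCC by itself.
That gives 3 strongly connected components.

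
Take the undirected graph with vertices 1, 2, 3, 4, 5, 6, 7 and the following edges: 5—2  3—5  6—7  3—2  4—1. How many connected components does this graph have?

3

Starting from 1 we can reach 1, 4. That is one component of size 2.
Starting from 6 we can reach 6, 7. That is one component of size 2.
Starting from 2 we can reach 2, 3, 5. That is one component of size 3.
Total: 3 components.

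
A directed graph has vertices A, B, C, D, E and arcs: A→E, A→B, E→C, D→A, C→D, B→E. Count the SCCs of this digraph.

1

{A, B, C, D, E} are all mutually reachable — one SCC of size 5.
That gives 1 strongly connected component.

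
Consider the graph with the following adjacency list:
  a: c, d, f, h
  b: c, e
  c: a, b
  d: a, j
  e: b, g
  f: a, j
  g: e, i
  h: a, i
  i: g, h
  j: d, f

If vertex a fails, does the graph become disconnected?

Deleting a raises the number of components from 1 to 2, so a is a cut vertex.

Yes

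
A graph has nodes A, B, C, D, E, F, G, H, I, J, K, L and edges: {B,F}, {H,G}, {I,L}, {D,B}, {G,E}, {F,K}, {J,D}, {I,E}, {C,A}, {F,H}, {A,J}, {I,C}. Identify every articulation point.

Removing F increases the component count from 1 to 2, so F is a cut vertex.
Removing I increases the component count from 1 to 2, so I is a cut vertex.
By contrast removing G leaves 1 component; it is not a cut vertex. No other vertex is a cut vertex either.

F, I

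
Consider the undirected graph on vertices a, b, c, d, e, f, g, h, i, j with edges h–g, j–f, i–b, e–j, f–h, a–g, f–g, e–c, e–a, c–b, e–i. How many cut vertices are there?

1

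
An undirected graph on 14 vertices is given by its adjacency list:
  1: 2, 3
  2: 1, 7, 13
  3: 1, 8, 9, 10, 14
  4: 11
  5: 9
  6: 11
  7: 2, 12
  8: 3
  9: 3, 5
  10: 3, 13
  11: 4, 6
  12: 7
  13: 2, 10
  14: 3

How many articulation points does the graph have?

5

Removing 2 increases the component count from 2 to 3, so 2 is a cut vertex.
Removing 3 increases the component count from 2 to 5, so 3 is a cut vertex.
Removing 7 increases the component count from 2 to 3, so 7 is a cut vertex.
Likewise 9, 11 are cut vertices.
By contrast removing 10 leaves 2 components; it is not a cut vertex. No other vertex is a cut vertex either.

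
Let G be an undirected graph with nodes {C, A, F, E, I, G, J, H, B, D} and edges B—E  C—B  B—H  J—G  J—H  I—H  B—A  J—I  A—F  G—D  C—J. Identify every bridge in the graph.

The edges on the cycle J-I-H-J are not bridges since each lies on that cycle.
But removing G—D disconnects G from D; removing F—A disconnects F from A; removing B—E disconnects B from E; removing J—G disconnects J from G — these are bridges.
In total 5 edges are bridges.

A-B, A-F, B-E, D-G, G-J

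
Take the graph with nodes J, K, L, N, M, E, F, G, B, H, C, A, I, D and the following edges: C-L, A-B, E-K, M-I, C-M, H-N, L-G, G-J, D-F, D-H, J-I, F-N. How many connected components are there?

4

Starting from E we can reach E, K. That is one component of size 2.
Starting from A we can reach A, B. That is one component of size 2.
Starting from D we can reach D, F, H, N. That is one component of size 4.
Starting from C we can reach C, G, I, J, L, M. That is one component of size 6.
Total: 4 components.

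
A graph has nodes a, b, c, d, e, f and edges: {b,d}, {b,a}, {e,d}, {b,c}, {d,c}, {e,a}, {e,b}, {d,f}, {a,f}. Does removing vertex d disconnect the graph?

No

Deleting d leaves 1 component (was 1) (its neighbors b, c, e, f remain connected to each other), so d is not a cut vertex.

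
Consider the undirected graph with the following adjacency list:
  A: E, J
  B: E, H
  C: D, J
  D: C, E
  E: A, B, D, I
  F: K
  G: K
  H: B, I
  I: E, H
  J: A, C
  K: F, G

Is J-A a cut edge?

No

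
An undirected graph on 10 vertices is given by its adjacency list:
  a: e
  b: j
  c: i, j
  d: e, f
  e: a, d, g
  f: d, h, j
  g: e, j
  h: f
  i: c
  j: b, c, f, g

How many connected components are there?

1

Starting from a we can reach a, b, c, d, e, f, g, h, i, j. That is one component of size 10.
Total: 1 component.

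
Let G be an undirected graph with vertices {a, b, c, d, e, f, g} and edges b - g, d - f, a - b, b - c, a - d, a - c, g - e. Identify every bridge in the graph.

The edges on the cycle a-b-c-a are not bridges since each lies on that cycle.
But removing d - f disconnects d from f; removing g - e disconnects g from e; removing b - g disconnects b from g; removing a - d disconnects a from d — these are bridges.

a-d, b-g, d-f, e-g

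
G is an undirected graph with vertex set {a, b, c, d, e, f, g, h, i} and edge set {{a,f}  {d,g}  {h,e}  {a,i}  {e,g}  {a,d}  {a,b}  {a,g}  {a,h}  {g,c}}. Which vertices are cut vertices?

a, g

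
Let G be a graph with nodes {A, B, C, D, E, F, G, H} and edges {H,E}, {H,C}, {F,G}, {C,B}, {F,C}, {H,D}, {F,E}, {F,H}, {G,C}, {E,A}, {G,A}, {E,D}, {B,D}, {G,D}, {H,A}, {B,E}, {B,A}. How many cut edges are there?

The edges on the cycle F-G-A-H-F are not bridges since each lies on that cycle.
Every edge lies on some cycle, so there are no bridges.

0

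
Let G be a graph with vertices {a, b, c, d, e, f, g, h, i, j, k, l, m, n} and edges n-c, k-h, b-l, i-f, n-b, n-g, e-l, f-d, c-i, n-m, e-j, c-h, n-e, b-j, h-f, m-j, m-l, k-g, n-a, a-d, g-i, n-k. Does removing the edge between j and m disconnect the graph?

No

After removing j-m, the path j-e-n-m still connects them, so the edge is not a bridge.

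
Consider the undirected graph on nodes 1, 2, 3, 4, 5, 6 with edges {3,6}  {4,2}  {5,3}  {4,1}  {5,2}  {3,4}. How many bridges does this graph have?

2

The edges on the cycle 5-3-4-2-5 are not bridges since each lies on that cycle.
But removing 4 - 1 disconnects 4 from 1; removing 3 - 6 disconnects 3 from 6 — these are bridges.
That makes 2 bridges.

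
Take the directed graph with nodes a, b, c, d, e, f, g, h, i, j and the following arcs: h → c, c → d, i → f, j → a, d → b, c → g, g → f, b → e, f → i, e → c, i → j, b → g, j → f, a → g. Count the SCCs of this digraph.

3

{a, f, g, i, j} are all mutually reachable — one SCC of size 5.
{b, c, d, e} are all mutually reachable — one SCC of size 4.
{h} is an SCC by itself.
That gives 3 strongly connected components.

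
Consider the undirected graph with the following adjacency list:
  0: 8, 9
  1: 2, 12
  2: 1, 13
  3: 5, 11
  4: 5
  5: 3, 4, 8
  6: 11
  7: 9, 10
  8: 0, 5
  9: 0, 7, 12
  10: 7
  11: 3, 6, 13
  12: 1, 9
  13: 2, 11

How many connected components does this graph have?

Starting from 0 we can reach 0, 1, 2, 3, 4, 5, 6, 7, 8, 9, 10, 11, 12, 13. That is one component of size 14.
Total: 1 component.

1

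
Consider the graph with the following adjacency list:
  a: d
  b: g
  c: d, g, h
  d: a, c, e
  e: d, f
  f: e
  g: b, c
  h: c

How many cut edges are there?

7

removing g-b disconnects g from b; removing c-d disconnects c from d; removing d-e disconnects d from e; removing g-c disconnects g from c — these are bridges.
In total 7 edges are bridges.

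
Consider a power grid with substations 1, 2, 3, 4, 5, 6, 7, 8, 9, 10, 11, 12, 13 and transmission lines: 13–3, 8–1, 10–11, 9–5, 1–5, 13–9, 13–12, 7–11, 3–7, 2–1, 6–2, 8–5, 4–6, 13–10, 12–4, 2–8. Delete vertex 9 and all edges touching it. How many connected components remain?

1

With 9 gone, the remaining components are: {1, 2, 3, 4, 5, 6, 7, 8, 10, 11, 12, 13}.
That is 1 component.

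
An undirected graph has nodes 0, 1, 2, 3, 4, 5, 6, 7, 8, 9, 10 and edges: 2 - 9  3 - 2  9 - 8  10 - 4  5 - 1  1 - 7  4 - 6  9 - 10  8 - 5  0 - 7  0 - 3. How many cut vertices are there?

3

Removing 4 increases the component count from 1 to 2, so 4 is a cut vertex.
Removing 9 increases the component count from 1 to 2, so 9 is a cut vertex.
Removing 10 increases the component count from 1 to 2, so 10 is a cut vertex.
By contrast removing 1 leaves 1 component; it is not a cut vertex. No other vertex is a cut vertex either.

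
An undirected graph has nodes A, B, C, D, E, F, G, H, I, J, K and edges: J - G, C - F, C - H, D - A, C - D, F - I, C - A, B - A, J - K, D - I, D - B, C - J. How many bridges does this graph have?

4

The edges on the cycle C-F-I-D-C are not bridges since each lies on that cycle.
But removing J - G disconnects J from G; removing J - K disconnects J from K; removing H - C disconnects H from C; removing J - C disconnects J from C — these are bridges.
That makes 4 bridges.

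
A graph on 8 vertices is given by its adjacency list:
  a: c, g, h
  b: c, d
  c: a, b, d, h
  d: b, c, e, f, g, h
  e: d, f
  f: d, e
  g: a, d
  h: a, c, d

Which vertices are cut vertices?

d

Removing d increases the component count from 1 to 2, so d is a cut vertex.
By contrast removing e leaves 1 component; it is not a cut vertex. No other vertex is a cut vertex either.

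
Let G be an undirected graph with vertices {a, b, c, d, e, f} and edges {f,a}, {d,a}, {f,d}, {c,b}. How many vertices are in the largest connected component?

e is isolated — a component by itself.
Starting from b we can reach b, c. That is one component of size 2.
Starting from a we can reach a, d, f. That is one component of size 3.
The largest has 3 vertices.

3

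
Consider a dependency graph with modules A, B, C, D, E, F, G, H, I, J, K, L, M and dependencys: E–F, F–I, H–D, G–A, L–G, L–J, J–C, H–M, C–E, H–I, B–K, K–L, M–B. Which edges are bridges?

The edges on the cycle H-M-B-K-L-J-C-E-F-I-H are not bridges since each lies on that cycle.
But removing G–L disconnects G from L; removing G–A disconnects G from A; removing H–D disconnects H from D — these are bridges.

A-G, D-H, G-L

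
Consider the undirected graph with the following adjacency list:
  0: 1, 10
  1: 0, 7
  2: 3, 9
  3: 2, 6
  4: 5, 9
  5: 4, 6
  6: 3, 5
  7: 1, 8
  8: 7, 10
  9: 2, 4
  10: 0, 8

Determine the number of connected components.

2

Starting from 0 we can reach 0, 1, 7, 8, 10. That is one component of size 5.
Starting from 2 we can reach 2, 3, 4, 5, 6, 9. That is one component of size 6.
Total: 2 components.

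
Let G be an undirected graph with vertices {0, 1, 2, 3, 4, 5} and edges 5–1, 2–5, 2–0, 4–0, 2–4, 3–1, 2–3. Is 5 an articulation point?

No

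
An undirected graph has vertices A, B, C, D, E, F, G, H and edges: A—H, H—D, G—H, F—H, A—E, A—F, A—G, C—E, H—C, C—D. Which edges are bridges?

none

The edges on the cycle A-G-H-A are not bridges since each lies on that cycle.
Every edge lies on some cycle, so there are no bridges.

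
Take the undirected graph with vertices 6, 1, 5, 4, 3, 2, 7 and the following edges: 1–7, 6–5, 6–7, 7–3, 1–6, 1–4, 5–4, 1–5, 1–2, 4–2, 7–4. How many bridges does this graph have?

1

The edges on the cycle 1-6-5-1 are not bridges since each lies on that cycle.
But removing 3–7 disconnects 3 from 7 — this is a bridge.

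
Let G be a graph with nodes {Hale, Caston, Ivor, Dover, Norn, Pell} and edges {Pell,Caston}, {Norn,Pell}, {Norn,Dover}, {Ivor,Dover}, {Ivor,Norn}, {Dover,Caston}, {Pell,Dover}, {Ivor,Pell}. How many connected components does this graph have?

Hale is isolated — a component by itself.
Starting from Ivor we can reach Ivor, Norn, Pell, Dover, Caston. That is one component of size 5.
Total: 2 components.

2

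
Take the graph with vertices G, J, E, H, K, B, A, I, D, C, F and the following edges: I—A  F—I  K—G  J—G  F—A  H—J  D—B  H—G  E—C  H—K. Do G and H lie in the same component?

From G we can reach G, H, J, K, which includes H.

Yes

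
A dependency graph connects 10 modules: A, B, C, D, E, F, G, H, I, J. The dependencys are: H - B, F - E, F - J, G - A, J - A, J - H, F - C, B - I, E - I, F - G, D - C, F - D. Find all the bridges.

none

The edges on the cycle F-D-C-F are not bridges since each lies on that cycle.
Every edge lies on some cycle, so there are no bridges.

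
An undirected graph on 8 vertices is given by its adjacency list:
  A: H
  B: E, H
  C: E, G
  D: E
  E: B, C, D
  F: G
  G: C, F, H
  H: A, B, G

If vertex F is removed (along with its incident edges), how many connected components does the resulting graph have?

With F gone, the remaining components are: {A, B, C, D, E, G, H}.
That is 1 component.

1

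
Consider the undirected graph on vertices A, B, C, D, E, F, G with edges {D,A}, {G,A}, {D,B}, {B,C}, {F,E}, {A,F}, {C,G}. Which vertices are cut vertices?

Removing A increases the component count from 1 to 2, so A is a cut vertex.
Removing F increases the component count from 1 to 2, so F is a cut vertex.
By contrast removing D leaves 1 component; it is not a cut vertex. No other vertex is a cut vertex either.

A, F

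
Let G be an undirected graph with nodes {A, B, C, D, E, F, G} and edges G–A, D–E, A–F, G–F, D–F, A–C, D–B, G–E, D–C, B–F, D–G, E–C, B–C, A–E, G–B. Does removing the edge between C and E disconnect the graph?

After removing C–E, the path C-D-E still connects them, so the edge is not a bridge.

No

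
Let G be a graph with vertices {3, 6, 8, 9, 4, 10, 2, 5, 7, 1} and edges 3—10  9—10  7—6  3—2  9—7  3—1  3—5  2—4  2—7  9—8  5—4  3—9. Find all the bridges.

The edges on the cycle 3-9-7-2-3 are not bridges since each lies on that cycle.
But removing 9—8 disconnects 9 from 8; removing 7—6 disconnects 7 from 6; removing 3—1 disconnects 3 from 1 — these are bridges.

1-3, 6-7, 8-9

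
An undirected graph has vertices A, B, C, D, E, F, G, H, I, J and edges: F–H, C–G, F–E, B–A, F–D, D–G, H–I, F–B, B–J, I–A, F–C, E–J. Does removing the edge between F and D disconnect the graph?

No

After removing F–D, the path F-C-G-D still connects them, so the edge is not a bridge.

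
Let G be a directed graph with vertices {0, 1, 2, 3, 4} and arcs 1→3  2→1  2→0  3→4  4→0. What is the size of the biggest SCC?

{0} is an SCC by itself.
{3} is an SCC by itself.
{4} is an SCC by itself.
{1} is an SCC by itself.
{2} is an SCC by itself.
The largest has 1 vertex.

1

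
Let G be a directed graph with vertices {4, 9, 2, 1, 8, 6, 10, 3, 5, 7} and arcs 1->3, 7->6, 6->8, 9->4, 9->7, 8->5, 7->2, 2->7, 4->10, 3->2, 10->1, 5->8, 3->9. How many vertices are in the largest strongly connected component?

5

{1, 3, 4, 9, 10} are all mutually reachable — one SCC of size 5.
{2, 7} are all mutually reachable — one SCC of size 2.
{5, 8} are all mutually reachable — one SCC of size 2.
{6} is an SCC by itself.
The largest has 5 vertices.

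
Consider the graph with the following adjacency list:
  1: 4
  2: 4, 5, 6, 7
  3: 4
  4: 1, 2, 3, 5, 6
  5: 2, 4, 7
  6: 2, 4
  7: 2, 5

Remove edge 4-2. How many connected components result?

1

4 and 2 are still connected via 4-6-2, so the component count stays at 1.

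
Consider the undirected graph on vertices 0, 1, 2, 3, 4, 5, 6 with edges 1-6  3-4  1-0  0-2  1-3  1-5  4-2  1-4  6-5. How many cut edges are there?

0

The edges on the cycle 1-6-5-1 are not bridges since each lies on that cycle.
Every edge lies on some cycle, so there are no bridges.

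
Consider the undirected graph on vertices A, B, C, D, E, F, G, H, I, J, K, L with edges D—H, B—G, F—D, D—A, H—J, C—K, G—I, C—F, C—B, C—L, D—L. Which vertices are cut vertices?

B, C, D, G, H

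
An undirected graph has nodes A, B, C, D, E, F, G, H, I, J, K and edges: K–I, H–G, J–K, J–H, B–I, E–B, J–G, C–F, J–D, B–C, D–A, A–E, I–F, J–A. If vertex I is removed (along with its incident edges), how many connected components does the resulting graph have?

1

With I gone, the remaining components are: {A, B, C, D, E, F, G, H, J, K}.
That is 1 component.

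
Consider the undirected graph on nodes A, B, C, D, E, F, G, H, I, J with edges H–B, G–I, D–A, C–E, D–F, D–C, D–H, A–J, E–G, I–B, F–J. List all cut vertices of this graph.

D

Removing D increases the component count from 1 to 2, so D is a cut vertex.
By contrast removing E leaves 1 component; it is not a cut vertex. No other vertex is a cut vertex either.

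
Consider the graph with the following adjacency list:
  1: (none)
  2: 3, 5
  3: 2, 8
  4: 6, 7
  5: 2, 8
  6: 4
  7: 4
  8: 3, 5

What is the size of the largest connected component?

4

1 is isolated — a component by itself.
Starting from 4 we can reach 4, 6, 7. That is one component of size 3.
Starting from 2 we can reach 2, 3, 5, 8. That is one component of size 4.
The largest has 4 vertices.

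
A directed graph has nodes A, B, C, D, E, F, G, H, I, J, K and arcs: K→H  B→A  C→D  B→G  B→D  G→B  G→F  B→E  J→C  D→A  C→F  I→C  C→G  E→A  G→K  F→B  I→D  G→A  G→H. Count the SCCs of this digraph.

9

{B, F, G} are all mutually reachable — one SCC of size 3.
{A} is an SCC by itself.
{I} is an SCC by itself.
{H} is an SCC by itself.
{D} is an SCC by itself.
(and 4 more singleton SCCs)
That gives 9 strongly connected components.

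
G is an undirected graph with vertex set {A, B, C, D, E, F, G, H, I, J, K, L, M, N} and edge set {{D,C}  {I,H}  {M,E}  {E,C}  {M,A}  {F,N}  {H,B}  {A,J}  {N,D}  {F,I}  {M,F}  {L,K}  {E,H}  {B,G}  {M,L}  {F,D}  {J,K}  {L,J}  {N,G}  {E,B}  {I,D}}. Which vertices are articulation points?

M

Removing M increases the component count from 1 to 2, so M is a cut vertex.
By contrast removing E leaves 1 component; it is not a cut vertex. No other vertex is a cut vertex either.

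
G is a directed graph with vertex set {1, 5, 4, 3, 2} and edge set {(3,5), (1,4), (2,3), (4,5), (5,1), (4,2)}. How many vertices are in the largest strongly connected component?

5

{1, 2, 3, 4, 5} are all mutually reachable — one SCC of size 5.
The largest has 5 vertices.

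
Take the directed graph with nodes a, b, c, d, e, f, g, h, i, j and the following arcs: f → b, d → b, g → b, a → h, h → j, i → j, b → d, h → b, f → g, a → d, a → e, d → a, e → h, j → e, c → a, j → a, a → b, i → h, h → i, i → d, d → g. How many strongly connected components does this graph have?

3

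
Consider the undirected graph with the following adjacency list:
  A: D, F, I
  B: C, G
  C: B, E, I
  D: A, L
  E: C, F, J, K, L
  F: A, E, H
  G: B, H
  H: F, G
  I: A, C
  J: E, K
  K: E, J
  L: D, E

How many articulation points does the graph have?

1

Removing E increases the component count from 1 to 2, so E is a cut vertex.
By contrast removing B leaves 1 component; it is not a cut vertex. No other vertex is a cut vertex either.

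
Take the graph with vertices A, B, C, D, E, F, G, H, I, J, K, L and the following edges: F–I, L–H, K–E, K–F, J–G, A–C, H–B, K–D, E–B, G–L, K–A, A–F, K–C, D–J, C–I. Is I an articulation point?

Deleting I leaves 1 component (was 1) (its neighbors C, F remain connected to each other), so I is not a cut vertex.

No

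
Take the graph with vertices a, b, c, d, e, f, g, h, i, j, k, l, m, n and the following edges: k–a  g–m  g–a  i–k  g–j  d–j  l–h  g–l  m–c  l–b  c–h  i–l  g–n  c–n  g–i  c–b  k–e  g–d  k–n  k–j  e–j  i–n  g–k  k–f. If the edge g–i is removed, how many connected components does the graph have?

1

g and i are still connected via g-k-i, so the component count stays at 1.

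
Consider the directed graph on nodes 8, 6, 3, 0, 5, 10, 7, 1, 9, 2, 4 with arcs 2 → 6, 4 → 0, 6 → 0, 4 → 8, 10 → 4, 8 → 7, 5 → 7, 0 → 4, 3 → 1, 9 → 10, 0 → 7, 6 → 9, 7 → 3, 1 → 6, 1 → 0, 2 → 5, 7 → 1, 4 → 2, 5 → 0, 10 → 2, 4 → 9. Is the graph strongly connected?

From 4 we can reach every vertex (0, 1, 2, 3, 4, 5, 6, 7, 8, 9, 10), and every vertex can reach 4 (0, 1, 2, 3, 4, 5, 6, 7, 8, 9, 10). So the whole graph is one strongly connected component.

Yes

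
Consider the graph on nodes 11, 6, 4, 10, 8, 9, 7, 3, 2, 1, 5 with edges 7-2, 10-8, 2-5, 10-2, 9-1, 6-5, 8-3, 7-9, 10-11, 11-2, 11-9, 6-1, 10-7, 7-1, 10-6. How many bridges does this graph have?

2

The edges on the cycle 10-7-2-11-10 are not bridges since each lies on that cycle.
But removing 8-10 disconnects 8 from 10; removing 8-3 disconnects 8 from 3 — these are bridges.
That makes 2 bridges.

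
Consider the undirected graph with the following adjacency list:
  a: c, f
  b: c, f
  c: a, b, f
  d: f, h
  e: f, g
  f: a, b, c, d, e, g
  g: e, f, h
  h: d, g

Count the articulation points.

1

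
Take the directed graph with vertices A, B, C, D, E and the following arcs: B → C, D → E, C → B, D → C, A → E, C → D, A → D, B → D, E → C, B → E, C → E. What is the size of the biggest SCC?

4

{B, C, D, E} are all mutually reachable — one SCC of size 4.
{A} is an SCC by itself.
The largest has 4 vertices.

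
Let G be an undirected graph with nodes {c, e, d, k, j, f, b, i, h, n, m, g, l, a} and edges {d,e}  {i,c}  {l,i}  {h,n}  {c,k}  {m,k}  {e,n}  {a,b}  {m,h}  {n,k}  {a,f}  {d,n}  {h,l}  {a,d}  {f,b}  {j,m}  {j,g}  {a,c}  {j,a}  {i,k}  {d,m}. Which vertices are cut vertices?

Removing a increases the component count from 1 to 2, so a is a cut vertex.
Removing j increases the component count from 1 to 2, so j is a cut vertex.
By contrast removing b leaves 1 component; it is not a cut vertex. No other vertex is a cut vertex either.

a, j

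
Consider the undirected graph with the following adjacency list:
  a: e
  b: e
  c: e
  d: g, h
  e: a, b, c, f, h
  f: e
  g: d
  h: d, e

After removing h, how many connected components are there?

2

With h gone, the remaining components are: {d, g}; {a, b, c, e, f}.
That is 2 components.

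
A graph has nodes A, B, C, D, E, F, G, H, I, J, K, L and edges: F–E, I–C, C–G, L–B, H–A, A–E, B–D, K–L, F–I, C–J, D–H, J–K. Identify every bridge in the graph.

The edges on the cycle F-I-C-J-K-L-B-D-H-A-E-F are not bridges since each lies on that cycle.
But removing C–G disconnects C from G — this is a bridge.

C-G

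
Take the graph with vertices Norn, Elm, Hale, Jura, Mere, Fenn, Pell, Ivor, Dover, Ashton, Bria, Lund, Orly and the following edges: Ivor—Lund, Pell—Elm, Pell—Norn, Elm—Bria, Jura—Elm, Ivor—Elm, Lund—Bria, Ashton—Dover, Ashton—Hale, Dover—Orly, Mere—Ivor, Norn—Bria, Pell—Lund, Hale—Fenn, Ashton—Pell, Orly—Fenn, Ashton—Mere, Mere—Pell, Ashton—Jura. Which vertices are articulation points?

Ashton

Removing Ashton increases the component count from 1 to 2, so Ashton is a cut vertex.
By contrast removing Dover leaves 1 component; it is not a cut vertex. No other vertex is a cut vertex either.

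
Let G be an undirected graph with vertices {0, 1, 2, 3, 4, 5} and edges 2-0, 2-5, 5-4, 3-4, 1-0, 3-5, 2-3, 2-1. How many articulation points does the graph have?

Removing 2 increases the component count from 1 to 2, so 2 is a cut vertex.
By contrast removing 4 leaves 1 component; it is not a cut vertex. No other vertex is a cut vertex either.

1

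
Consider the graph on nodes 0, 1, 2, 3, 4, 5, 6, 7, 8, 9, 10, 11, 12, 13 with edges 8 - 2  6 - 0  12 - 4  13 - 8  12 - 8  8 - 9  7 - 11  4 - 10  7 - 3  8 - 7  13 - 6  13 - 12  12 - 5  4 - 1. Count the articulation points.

6

Removing 4 increases the component count from 1 to 3, so 4 is a cut vertex.
Removing 6 increases the component count from 1 to 2, so 6 is a cut vertex.
Removing 7 increases the component count from 1 to 3, so 7 is a cut vertex.
Likewise 8, 12, 13 are cut vertices.
By contrast removing 9 leaves 1 component; it is not a cut vertex. No other vertex is a cut vertex either.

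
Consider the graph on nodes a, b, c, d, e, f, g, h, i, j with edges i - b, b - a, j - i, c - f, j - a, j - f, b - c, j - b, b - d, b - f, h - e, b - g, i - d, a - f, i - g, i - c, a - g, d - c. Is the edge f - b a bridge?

No

After removing f - b, the path f-j-b still connects them, so the edge is not a bridge.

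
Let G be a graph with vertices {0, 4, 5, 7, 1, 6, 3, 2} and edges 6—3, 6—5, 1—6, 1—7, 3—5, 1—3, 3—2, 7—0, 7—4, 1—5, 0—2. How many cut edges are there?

1

The edges on the cycle 1-7-0-2-3-6-1 are not bridges since each lies on that cycle.
But removing 4—7 disconnects 4 from 7 — this is a bridge.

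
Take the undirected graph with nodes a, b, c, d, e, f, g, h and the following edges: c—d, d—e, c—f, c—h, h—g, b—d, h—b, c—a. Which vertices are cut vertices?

c, d, h

Removing c increases the component count from 1 to 3, so c is a cut vertex.
Removing d increases the component count from 1 to 2, so d is a cut vertex.
Removing h increases the component count from 1 to 2, so h is a cut vertex.
By contrast removing a leaves 1 component; it is not a cut vertex. No other vertex is a cut vertex either.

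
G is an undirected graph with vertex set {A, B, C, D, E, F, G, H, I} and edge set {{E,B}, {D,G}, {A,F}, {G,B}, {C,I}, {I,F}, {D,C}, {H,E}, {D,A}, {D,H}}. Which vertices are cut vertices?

D

Removing D increases the component count from 1 to 2, so D is a cut vertex.
By contrast removing H leaves 1 component; it is not a cut vertex. No other vertex is a cut vertex either.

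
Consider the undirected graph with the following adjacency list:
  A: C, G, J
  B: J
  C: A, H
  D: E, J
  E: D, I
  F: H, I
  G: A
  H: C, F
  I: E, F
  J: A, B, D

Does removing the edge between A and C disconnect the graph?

No

After removing A-C, the path A-J-D-E-I-F-H-C still connects them, so the edge is not a bridge.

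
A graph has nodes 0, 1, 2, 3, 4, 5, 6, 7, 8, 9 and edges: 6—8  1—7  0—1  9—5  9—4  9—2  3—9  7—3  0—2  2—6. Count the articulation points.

Removing 2 increases the component count from 1 to 2, so 2 is a cut vertex.
Removing 6 increases the component count from 1 to 2, so 6 is a cut vertex.
Removing 9 increases the component count from 1 to 3, so 9 is a cut vertex.
By contrast removing 0 leaves 1 component; it is not a cut vertex. No other vertex is a cut vertex either.

3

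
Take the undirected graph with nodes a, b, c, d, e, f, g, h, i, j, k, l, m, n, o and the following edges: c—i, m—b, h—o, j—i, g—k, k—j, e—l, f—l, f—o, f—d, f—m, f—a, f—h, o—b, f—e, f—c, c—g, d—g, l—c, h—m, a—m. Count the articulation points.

Removing f increases the component count from 2 to 3, so f is a cut vertex.
By contrast removing b leaves 2 components; it is not a cut vertex. No other vertex is a cut vertex either.

1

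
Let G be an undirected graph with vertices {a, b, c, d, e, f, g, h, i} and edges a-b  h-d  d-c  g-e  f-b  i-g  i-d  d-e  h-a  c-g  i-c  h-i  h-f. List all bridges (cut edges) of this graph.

none

The edges on the cycle h-f-b-a-h are not bridges since each lies on that cycle.
Every edge lies on some cycle, so there are no bridges.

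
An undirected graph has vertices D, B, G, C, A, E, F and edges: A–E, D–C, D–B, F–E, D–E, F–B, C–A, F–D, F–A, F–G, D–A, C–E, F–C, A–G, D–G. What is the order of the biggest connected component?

Starting from A we can reach A, B, C, D, E, F, G. That is one component of size 7.
The largest has 7 vertices.

7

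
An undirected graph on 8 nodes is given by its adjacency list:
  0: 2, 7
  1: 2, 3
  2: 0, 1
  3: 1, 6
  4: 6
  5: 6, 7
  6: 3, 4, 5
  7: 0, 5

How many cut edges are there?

1

The edges on the cycle 0-7-5-6-3-1-2-0 are not bridges since each lies on that cycle.
But removing 6-4 disconnects 6 from 4 — this is a bridge.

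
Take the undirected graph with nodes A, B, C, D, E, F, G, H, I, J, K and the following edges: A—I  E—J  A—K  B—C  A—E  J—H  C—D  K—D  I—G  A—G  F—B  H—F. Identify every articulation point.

Removing A increases the component count from 1 to 2, so A is a cut vertex.
By contrast removing F leaves 1 component; it is not a cut vertex. No other vertex is a cut vertex either.

A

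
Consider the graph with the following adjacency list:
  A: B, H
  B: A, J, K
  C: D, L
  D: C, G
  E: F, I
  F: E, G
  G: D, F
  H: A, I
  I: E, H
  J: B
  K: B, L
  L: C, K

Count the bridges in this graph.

The edges on the cycle L-K-B-A-H-I-E-F-G-D-C-L are not bridges since each lies on that cycle.
But removing B-J disconnects B from J — this is a bridge.

1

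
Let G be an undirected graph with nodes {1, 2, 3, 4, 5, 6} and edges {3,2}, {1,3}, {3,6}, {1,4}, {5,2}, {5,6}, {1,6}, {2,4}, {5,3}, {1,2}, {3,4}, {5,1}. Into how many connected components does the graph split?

Starting from 1 we can reach 1, 2, 3, 4, 5, 6. That is one component of size 6.
Total: 1 component.

1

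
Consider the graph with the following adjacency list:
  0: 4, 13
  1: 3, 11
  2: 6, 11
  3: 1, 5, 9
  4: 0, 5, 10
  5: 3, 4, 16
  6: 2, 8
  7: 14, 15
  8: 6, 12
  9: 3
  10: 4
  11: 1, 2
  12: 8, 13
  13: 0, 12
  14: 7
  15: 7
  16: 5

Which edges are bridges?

The edges on the cycle 5-3-1-11-2-6-8-12-13-0-4-5 are not bridges since each lies on that cycle.
But removing 3-9 disconnects 3 from 9; removing 5-16 disconnects 5 from 16; removing 4-10 disconnects 4 from 10; removing 14-7 disconnects 14 from 7 — these are bridges.
In total 5 edges are bridges.

10-4, 14-7, 15-7, 16-5, 3-9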